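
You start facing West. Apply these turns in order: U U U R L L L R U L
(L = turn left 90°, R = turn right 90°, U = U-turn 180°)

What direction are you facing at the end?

Answer: Final heading: East

Derivation:
Start: West
  U (U-turn (180°)) -> East
  U (U-turn (180°)) -> West
  U (U-turn (180°)) -> East
  R (right (90° clockwise)) -> South
  L (left (90° counter-clockwise)) -> East
  L (left (90° counter-clockwise)) -> North
  L (left (90° counter-clockwise)) -> West
  R (right (90° clockwise)) -> North
  U (U-turn (180°)) -> South
  L (left (90° counter-clockwise)) -> East
Final: East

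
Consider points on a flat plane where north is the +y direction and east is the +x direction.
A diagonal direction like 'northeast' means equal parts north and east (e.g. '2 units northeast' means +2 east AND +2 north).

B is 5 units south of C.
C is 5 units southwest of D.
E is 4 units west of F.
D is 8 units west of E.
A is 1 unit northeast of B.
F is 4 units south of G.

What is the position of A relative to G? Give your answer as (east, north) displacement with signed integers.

Place G at the origin (east=0, north=0).
  F is 4 units south of G: delta (east=+0, north=-4); F at (east=0, north=-4).
  E is 4 units west of F: delta (east=-4, north=+0); E at (east=-4, north=-4).
  D is 8 units west of E: delta (east=-8, north=+0); D at (east=-12, north=-4).
  C is 5 units southwest of D: delta (east=-5, north=-5); C at (east=-17, north=-9).
  B is 5 units south of C: delta (east=+0, north=-5); B at (east=-17, north=-14).
  A is 1 unit northeast of B: delta (east=+1, north=+1); A at (east=-16, north=-13).
Therefore A relative to G: (east=-16, north=-13).

Answer: A is at (east=-16, north=-13) relative to G.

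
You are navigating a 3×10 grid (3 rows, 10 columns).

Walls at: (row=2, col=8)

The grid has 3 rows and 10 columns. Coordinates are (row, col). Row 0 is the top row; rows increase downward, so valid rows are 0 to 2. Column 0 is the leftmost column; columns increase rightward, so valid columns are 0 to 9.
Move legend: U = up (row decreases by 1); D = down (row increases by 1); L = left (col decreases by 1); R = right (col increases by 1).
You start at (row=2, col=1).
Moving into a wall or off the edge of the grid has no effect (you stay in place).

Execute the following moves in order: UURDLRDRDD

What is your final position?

Start: (row=2, col=1)
  U (up): (row=2, col=1) -> (row=1, col=1)
  U (up): (row=1, col=1) -> (row=0, col=1)
  R (right): (row=0, col=1) -> (row=0, col=2)
  D (down): (row=0, col=2) -> (row=1, col=2)
  L (left): (row=1, col=2) -> (row=1, col=1)
  R (right): (row=1, col=1) -> (row=1, col=2)
  D (down): (row=1, col=2) -> (row=2, col=2)
  R (right): (row=2, col=2) -> (row=2, col=3)
  D (down): blocked, stay at (row=2, col=3)
  D (down): blocked, stay at (row=2, col=3)
Final: (row=2, col=3)

Answer: Final position: (row=2, col=3)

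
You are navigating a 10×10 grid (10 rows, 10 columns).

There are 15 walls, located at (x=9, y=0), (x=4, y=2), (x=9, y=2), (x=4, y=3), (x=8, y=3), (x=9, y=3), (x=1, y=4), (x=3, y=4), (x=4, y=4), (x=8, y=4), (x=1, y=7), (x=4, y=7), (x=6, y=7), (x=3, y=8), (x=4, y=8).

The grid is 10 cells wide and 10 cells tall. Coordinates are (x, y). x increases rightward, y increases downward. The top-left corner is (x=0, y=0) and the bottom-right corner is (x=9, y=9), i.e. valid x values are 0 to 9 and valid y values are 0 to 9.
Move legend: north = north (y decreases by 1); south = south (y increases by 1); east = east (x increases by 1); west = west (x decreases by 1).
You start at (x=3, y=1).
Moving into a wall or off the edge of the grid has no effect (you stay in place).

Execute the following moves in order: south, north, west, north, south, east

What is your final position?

Start: (x=3, y=1)
  south (south): (x=3, y=1) -> (x=3, y=2)
  north (north): (x=3, y=2) -> (x=3, y=1)
  west (west): (x=3, y=1) -> (x=2, y=1)
  north (north): (x=2, y=1) -> (x=2, y=0)
  south (south): (x=2, y=0) -> (x=2, y=1)
  east (east): (x=2, y=1) -> (x=3, y=1)
Final: (x=3, y=1)

Answer: Final position: (x=3, y=1)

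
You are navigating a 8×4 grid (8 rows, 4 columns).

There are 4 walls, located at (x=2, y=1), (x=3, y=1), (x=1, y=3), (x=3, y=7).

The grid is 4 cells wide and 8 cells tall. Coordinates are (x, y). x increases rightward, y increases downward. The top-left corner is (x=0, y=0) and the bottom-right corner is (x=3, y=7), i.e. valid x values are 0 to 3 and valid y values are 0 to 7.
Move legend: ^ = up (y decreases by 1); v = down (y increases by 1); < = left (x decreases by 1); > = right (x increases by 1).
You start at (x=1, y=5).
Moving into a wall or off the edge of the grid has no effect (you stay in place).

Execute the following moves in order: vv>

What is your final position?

Start: (x=1, y=5)
  v (down): (x=1, y=5) -> (x=1, y=6)
  v (down): (x=1, y=6) -> (x=1, y=7)
  > (right): (x=1, y=7) -> (x=2, y=7)
Final: (x=2, y=7)

Answer: Final position: (x=2, y=7)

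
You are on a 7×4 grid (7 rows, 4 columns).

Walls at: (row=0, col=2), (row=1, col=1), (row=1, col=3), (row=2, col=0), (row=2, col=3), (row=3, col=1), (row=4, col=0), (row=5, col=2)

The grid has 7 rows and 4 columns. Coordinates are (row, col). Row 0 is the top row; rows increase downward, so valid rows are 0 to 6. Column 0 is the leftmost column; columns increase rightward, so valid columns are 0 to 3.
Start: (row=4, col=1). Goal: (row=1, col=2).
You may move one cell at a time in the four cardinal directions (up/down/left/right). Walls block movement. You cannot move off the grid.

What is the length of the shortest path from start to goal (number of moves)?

BFS from (row=4, col=1) until reaching (row=1, col=2):
  Distance 0: (row=4, col=1)
  Distance 1: (row=4, col=2), (row=5, col=1)
  Distance 2: (row=3, col=2), (row=4, col=3), (row=5, col=0), (row=6, col=1)
  Distance 3: (row=2, col=2), (row=3, col=3), (row=5, col=3), (row=6, col=0), (row=6, col=2)
  Distance 4: (row=1, col=2), (row=2, col=1), (row=6, col=3)  <- goal reached here
One shortest path (4 moves): (row=4, col=1) -> (row=4, col=2) -> (row=3, col=2) -> (row=2, col=2) -> (row=1, col=2)

Answer: Shortest path length: 4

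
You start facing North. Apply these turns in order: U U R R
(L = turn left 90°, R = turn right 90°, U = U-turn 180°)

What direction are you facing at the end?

Answer: Final heading: South

Derivation:
Start: North
  U (U-turn (180°)) -> South
  U (U-turn (180°)) -> North
  R (right (90° clockwise)) -> East
  R (right (90° clockwise)) -> South
Final: South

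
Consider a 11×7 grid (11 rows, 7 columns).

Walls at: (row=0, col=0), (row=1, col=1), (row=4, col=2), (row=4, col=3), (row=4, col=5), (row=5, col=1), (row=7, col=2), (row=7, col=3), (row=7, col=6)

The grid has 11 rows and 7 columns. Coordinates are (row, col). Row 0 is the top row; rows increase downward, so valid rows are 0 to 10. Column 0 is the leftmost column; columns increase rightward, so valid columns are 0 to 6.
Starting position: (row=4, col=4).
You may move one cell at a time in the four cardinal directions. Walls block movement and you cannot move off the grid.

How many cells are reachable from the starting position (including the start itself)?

BFS flood-fill from (row=4, col=4):
  Distance 0: (row=4, col=4)
  Distance 1: (row=3, col=4), (row=5, col=4)
  Distance 2: (row=2, col=4), (row=3, col=3), (row=3, col=5), (row=5, col=3), (row=5, col=5), (row=6, col=4)
  Distance 3: (row=1, col=4), (row=2, col=3), (row=2, col=5), (row=3, col=2), (row=3, col=6), (row=5, col=2), (row=5, col=6), (row=6, col=3), (row=6, col=5), (row=7, col=4)
  Distance 4: (row=0, col=4), (row=1, col=3), (row=1, col=5), (row=2, col=2), (row=2, col=6), (row=3, col=1), (row=4, col=6), (row=6, col=2), (row=6, col=6), (row=7, col=5), (row=8, col=4)
  Distance 5: (row=0, col=3), (row=0, col=5), (row=1, col=2), (row=1, col=6), (row=2, col=1), (row=3, col=0), (row=4, col=1), (row=6, col=1), (row=8, col=3), (row=8, col=5), (row=9, col=4)
  Distance 6: (row=0, col=2), (row=0, col=6), (row=2, col=0), (row=4, col=0), (row=6, col=0), (row=7, col=1), (row=8, col=2), (row=8, col=6), (row=9, col=3), (row=9, col=5), (row=10, col=4)
  Distance 7: (row=0, col=1), (row=1, col=0), (row=5, col=0), (row=7, col=0), (row=8, col=1), (row=9, col=2), (row=9, col=6), (row=10, col=3), (row=10, col=5)
  Distance 8: (row=8, col=0), (row=9, col=1), (row=10, col=2), (row=10, col=6)
  Distance 9: (row=9, col=0), (row=10, col=1)
  Distance 10: (row=10, col=0)
Total reachable: 68 (grid has 68 open cells total)

Answer: Reachable cells: 68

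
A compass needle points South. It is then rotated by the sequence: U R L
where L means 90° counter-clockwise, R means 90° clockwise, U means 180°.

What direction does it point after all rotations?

Answer: Final heading: North

Derivation:
Start: South
  U (U-turn (180°)) -> North
  R (right (90° clockwise)) -> East
  L (left (90° counter-clockwise)) -> North
Final: North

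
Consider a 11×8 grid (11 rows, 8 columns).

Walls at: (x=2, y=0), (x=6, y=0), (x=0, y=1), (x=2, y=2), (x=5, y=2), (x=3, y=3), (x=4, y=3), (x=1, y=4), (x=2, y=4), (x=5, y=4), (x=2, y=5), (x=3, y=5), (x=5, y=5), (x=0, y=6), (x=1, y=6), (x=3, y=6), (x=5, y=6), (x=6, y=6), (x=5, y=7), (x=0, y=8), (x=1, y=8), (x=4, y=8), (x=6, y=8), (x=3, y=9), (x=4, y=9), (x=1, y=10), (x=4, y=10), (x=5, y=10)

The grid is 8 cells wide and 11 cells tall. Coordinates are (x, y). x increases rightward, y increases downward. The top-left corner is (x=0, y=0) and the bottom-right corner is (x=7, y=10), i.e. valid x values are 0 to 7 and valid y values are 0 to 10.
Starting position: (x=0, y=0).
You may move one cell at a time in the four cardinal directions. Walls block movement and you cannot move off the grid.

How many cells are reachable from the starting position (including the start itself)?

Answer: Reachable cells: 42

Derivation:
BFS flood-fill from (x=0, y=0):
  Distance 0: (x=0, y=0)
  Distance 1: (x=1, y=0)
  Distance 2: (x=1, y=1)
  Distance 3: (x=2, y=1), (x=1, y=2)
  Distance 4: (x=3, y=1), (x=0, y=2), (x=1, y=3)
  Distance 5: (x=3, y=0), (x=4, y=1), (x=3, y=2), (x=0, y=3), (x=2, y=3)
  Distance 6: (x=4, y=0), (x=5, y=1), (x=4, y=2), (x=0, y=4)
  Distance 7: (x=5, y=0), (x=6, y=1), (x=0, y=5)
  Distance 8: (x=7, y=1), (x=6, y=2), (x=1, y=5)
  Distance 9: (x=7, y=0), (x=7, y=2), (x=6, y=3)
  Distance 10: (x=5, y=3), (x=7, y=3), (x=6, y=4)
  Distance 11: (x=7, y=4), (x=6, y=5)
  Distance 12: (x=7, y=5)
  Distance 13: (x=7, y=6)
  Distance 14: (x=7, y=7)
  Distance 15: (x=6, y=7), (x=7, y=8)
  Distance 16: (x=7, y=9)
  Distance 17: (x=6, y=9), (x=7, y=10)
  Distance 18: (x=5, y=9), (x=6, y=10)
  Distance 19: (x=5, y=8)
Total reachable: 42 (grid has 60 open cells total)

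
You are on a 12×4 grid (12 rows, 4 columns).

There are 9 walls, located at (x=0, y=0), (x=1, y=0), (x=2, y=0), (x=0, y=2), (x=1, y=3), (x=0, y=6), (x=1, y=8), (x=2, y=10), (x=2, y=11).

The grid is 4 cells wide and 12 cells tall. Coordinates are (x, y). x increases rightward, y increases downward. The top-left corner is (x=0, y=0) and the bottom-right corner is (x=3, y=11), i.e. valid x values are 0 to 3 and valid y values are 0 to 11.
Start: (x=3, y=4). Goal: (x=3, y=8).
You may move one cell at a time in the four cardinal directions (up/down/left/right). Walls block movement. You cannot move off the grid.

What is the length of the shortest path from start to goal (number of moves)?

Answer: Shortest path length: 4

Derivation:
BFS from (x=3, y=4) until reaching (x=3, y=8):
  Distance 0: (x=3, y=4)
  Distance 1: (x=3, y=3), (x=2, y=4), (x=3, y=5)
  Distance 2: (x=3, y=2), (x=2, y=3), (x=1, y=4), (x=2, y=5), (x=3, y=6)
  Distance 3: (x=3, y=1), (x=2, y=2), (x=0, y=4), (x=1, y=5), (x=2, y=6), (x=3, y=7)
  Distance 4: (x=3, y=0), (x=2, y=1), (x=1, y=2), (x=0, y=3), (x=0, y=5), (x=1, y=6), (x=2, y=7), (x=3, y=8)  <- goal reached here
One shortest path (4 moves): (x=3, y=4) -> (x=3, y=5) -> (x=3, y=6) -> (x=3, y=7) -> (x=3, y=8)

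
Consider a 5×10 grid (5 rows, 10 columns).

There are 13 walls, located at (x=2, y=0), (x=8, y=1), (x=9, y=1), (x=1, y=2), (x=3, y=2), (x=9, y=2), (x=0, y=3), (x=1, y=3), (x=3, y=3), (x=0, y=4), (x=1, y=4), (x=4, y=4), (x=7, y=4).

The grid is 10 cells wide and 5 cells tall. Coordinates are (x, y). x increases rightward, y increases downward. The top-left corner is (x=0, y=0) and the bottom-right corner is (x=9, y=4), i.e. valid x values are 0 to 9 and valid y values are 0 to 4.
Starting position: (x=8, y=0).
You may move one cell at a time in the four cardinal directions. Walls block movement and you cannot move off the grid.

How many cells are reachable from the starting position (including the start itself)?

BFS flood-fill from (x=8, y=0):
  Distance 0: (x=8, y=0)
  Distance 1: (x=7, y=0), (x=9, y=0)
  Distance 2: (x=6, y=0), (x=7, y=1)
  Distance 3: (x=5, y=0), (x=6, y=1), (x=7, y=2)
  Distance 4: (x=4, y=0), (x=5, y=1), (x=6, y=2), (x=8, y=2), (x=7, y=3)
  Distance 5: (x=3, y=0), (x=4, y=1), (x=5, y=2), (x=6, y=3), (x=8, y=3)
  Distance 6: (x=3, y=1), (x=4, y=2), (x=5, y=3), (x=9, y=3), (x=6, y=4), (x=8, y=4)
  Distance 7: (x=2, y=1), (x=4, y=3), (x=5, y=4), (x=9, y=4)
  Distance 8: (x=1, y=1), (x=2, y=2)
  Distance 9: (x=1, y=0), (x=0, y=1), (x=2, y=3)
  Distance 10: (x=0, y=0), (x=0, y=2), (x=2, y=4)
  Distance 11: (x=3, y=4)
Total reachable: 37 (grid has 37 open cells total)

Answer: Reachable cells: 37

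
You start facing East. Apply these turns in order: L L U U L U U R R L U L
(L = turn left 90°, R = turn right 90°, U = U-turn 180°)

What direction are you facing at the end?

Start: East
  L (left (90° counter-clockwise)) -> North
  L (left (90° counter-clockwise)) -> West
  U (U-turn (180°)) -> East
  U (U-turn (180°)) -> West
  L (left (90° counter-clockwise)) -> South
  U (U-turn (180°)) -> North
  U (U-turn (180°)) -> South
  R (right (90° clockwise)) -> West
  R (right (90° clockwise)) -> North
  L (left (90° counter-clockwise)) -> West
  U (U-turn (180°)) -> East
  L (left (90° counter-clockwise)) -> North
Final: North

Answer: Final heading: North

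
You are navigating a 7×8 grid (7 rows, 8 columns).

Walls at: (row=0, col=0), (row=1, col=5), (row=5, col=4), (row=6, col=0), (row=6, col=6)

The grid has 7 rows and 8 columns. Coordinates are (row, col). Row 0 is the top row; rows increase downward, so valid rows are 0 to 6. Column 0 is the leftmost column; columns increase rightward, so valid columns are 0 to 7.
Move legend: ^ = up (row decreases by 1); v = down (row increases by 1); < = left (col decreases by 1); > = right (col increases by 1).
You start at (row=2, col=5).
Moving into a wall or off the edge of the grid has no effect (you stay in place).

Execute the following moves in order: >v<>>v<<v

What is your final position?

Answer: Final position: (row=5, col=5)

Derivation:
Start: (row=2, col=5)
  > (right): (row=2, col=5) -> (row=2, col=6)
  v (down): (row=2, col=6) -> (row=3, col=6)
  < (left): (row=3, col=6) -> (row=3, col=5)
  > (right): (row=3, col=5) -> (row=3, col=6)
  > (right): (row=3, col=6) -> (row=3, col=7)
  v (down): (row=3, col=7) -> (row=4, col=7)
  < (left): (row=4, col=7) -> (row=4, col=6)
  < (left): (row=4, col=6) -> (row=4, col=5)
  v (down): (row=4, col=5) -> (row=5, col=5)
Final: (row=5, col=5)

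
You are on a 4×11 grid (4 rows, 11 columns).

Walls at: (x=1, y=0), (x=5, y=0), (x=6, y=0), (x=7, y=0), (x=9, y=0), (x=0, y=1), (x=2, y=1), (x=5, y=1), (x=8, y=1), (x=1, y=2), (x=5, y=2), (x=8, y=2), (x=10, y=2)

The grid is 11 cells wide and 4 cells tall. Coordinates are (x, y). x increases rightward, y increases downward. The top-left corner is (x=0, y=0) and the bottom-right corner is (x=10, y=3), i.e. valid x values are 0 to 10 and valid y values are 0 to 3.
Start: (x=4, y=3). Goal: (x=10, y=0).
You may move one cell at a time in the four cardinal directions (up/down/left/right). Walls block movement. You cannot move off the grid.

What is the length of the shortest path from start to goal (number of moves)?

Answer: Shortest path length: 9

Derivation:
BFS from (x=4, y=3) until reaching (x=10, y=0):
  Distance 0: (x=4, y=3)
  Distance 1: (x=4, y=2), (x=3, y=3), (x=5, y=3)
  Distance 2: (x=4, y=1), (x=3, y=2), (x=2, y=3), (x=6, y=3)
  Distance 3: (x=4, y=0), (x=3, y=1), (x=2, y=2), (x=6, y=2), (x=1, y=3), (x=7, y=3)
  Distance 4: (x=3, y=0), (x=6, y=1), (x=7, y=2), (x=0, y=3), (x=8, y=3)
  Distance 5: (x=2, y=0), (x=7, y=1), (x=0, y=2), (x=9, y=3)
  Distance 6: (x=9, y=2), (x=10, y=3)
  Distance 7: (x=9, y=1)
  Distance 8: (x=10, y=1)
  Distance 9: (x=10, y=0)  <- goal reached here
One shortest path (9 moves): (x=4, y=3) -> (x=5, y=3) -> (x=6, y=3) -> (x=7, y=3) -> (x=8, y=3) -> (x=9, y=3) -> (x=9, y=2) -> (x=9, y=1) -> (x=10, y=1) -> (x=10, y=0)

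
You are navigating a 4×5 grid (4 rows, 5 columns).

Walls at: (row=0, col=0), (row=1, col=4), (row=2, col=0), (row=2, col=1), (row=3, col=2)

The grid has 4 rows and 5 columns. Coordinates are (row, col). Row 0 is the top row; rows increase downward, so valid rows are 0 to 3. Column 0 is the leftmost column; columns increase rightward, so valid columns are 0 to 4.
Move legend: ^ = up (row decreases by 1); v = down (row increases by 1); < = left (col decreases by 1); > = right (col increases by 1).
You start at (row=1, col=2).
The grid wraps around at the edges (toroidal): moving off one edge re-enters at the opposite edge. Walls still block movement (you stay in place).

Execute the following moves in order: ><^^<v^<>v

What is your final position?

Start: (row=1, col=2)
  > (right): (row=1, col=2) -> (row=1, col=3)
  < (left): (row=1, col=3) -> (row=1, col=2)
  ^ (up): (row=1, col=2) -> (row=0, col=2)
  ^ (up): blocked, stay at (row=0, col=2)
  < (left): (row=0, col=2) -> (row=0, col=1)
  v (down): (row=0, col=1) -> (row=1, col=1)
  ^ (up): (row=1, col=1) -> (row=0, col=1)
  < (left): blocked, stay at (row=0, col=1)
  > (right): (row=0, col=1) -> (row=0, col=2)
  v (down): (row=0, col=2) -> (row=1, col=2)
Final: (row=1, col=2)

Answer: Final position: (row=1, col=2)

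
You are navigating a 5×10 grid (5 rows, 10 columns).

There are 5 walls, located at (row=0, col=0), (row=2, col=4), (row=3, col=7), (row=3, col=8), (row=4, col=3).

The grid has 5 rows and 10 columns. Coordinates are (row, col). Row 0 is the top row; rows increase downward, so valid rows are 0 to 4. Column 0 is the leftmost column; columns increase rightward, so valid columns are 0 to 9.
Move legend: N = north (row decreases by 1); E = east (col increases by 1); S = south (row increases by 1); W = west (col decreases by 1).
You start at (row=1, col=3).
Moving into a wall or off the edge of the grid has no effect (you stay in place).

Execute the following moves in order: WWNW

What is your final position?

Answer: Final position: (row=0, col=1)

Derivation:
Start: (row=1, col=3)
  W (west): (row=1, col=3) -> (row=1, col=2)
  W (west): (row=1, col=2) -> (row=1, col=1)
  N (north): (row=1, col=1) -> (row=0, col=1)
  W (west): blocked, stay at (row=0, col=1)
Final: (row=0, col=1)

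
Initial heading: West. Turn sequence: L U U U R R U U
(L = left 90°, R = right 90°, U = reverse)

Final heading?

Answer: Final heading: South

Derivation:
Start: West
  L (left (90° counter-clockwise)) -> South
  U (U-turn (180°)) -> North
  U (U-turn (180°)) -> South
  U (U-turn (180°)) -> North
  R (right (90° clockwise)) -> East
  R (right (90° clockwise)) -> South
  U (U-turn (180°)) -> North
  U (U-turn (180°)) -> South
Final: South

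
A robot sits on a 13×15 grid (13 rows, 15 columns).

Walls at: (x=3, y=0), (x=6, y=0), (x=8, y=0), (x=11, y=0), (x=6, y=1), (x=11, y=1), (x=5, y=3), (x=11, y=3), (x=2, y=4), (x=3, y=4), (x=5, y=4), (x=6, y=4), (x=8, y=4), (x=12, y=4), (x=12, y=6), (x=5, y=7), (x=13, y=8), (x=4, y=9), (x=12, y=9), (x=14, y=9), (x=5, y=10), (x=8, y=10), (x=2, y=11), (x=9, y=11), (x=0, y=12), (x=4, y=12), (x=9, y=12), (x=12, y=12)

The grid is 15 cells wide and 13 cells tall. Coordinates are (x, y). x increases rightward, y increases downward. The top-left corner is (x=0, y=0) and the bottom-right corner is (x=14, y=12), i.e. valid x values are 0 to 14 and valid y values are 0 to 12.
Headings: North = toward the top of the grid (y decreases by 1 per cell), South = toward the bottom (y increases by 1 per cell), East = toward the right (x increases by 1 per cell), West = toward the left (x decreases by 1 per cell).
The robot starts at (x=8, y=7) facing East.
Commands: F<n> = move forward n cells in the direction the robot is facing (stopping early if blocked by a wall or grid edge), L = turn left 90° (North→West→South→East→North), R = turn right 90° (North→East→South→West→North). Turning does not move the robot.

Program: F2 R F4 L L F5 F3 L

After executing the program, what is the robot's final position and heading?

Answer: Final position: (x=10, y=3), facing West

Derivation:
Start: (x=8, y=7), facing East
  F2: move forward 2, now at (x=10, y=7)
  R: turn right, now facing South
  F4: move forward 4, now at (x=10, y=11)
  L: turn left, now facing East
  L: turn left, now facing North
  F5: move forward 5, now at (x=10, y=6)
  F3: move forward 3, now at (x=10, y=3)
  L: turn left, now facing West
Final: (x=10, y=3), facing West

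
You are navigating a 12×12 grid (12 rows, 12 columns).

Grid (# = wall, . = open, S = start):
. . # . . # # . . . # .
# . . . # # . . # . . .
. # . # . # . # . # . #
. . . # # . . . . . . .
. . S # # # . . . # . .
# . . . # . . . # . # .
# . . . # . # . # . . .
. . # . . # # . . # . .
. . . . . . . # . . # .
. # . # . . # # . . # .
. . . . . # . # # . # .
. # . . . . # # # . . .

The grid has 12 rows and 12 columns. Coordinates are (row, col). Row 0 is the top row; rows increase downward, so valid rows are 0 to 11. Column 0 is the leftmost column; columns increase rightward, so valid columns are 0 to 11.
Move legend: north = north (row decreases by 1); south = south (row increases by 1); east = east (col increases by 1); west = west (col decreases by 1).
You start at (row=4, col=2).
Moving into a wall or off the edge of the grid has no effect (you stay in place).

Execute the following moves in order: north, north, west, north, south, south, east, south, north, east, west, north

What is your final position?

Start: (row=4, col=2)
  north (north): (row=4, col=2) -> (row=3, col=2)
  north (north): (row=3, col=2) -> (row=2, col=2)
  west (west): blocked, stay at (row=2, col=2)
  north (north): (row=2, col=2) -> (row=1, col=2)
  south (south): (row=1, col=2) -> (row=2, col=2)
  south (south): (row=2, col=2) -> (row=3, col=2)
  east (east): blocked, stay at (row=3, col=2)
  south (south): (row=3, col=2) -> (row=4, col=2)
  north (north): (row=4, col=2) -> (row=3, col=2)
  east (east): blocked, stay at (row=3, col=2)
  west (west): (row=3, col=2) -> (row=3, col=1)
  north (north): blocked, stay at (row=3, col=1)
Final: (row=3, col=1)

Answer: Final position: (row=3, col=1)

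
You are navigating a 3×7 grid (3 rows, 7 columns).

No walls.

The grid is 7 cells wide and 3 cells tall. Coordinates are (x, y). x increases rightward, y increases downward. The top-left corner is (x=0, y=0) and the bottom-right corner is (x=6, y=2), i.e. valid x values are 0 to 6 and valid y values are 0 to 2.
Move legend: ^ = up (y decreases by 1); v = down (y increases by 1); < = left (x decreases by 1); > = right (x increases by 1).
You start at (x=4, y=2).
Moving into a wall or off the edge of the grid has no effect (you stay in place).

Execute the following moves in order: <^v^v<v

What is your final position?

Start: (x=4, y=2)
  < (left): (x=4, y=2) -> (x=3, y=2)
  ^ (up): (x=3, y=2) -> (x=3, y=1)
  v (down): (x=3, y=1) -> (x=3, y=2)
  ^ (up): (x=3, y=2) -> (x=3, y=1)
  v (down): (x=3, y=1) -> (x=3, y=2)
  < (left): (x=3, y=2) -> (x=2, y=2)
  v (down): blocked, stay at (x=2, y=2)
Final: (x=2, y=2)

Answer: Final position: (x=2, y=2)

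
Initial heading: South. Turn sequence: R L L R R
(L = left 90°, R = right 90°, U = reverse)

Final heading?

Start: South
  R (right (90° clockwise)) -> West
  L (left (90° counter-clockwise)) -> South
  L (left (90° counter-clockwise)) -> East
  R (right (90° clockwise)) -> South
  R (right (90° clockwise)) -> West
Final: West

Answer: Final heading: West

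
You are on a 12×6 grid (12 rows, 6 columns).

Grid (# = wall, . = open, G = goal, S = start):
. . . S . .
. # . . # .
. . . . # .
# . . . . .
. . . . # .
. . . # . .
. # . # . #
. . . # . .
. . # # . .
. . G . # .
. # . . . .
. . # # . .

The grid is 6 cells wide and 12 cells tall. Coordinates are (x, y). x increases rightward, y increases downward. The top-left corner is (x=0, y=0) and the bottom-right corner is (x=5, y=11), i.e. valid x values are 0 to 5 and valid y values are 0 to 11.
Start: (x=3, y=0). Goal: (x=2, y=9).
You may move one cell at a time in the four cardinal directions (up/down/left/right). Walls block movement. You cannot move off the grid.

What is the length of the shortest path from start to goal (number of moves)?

Answer: Shortest path length: 12

Derivation:
BFS from (x=3, y=0) until reaching (x=2, y=9):
  Distance 0: (x=3, y=0)
  Distance 1: (x=2, y=0), (x=4, y=0), (x=3, y=1)
  Distance 2: (x=1, y=0), (x=5, y=0), (x=2, y=1), (x=3, y=2)
  Distance 3: (x=0, y=0), (x=5, y=1), (x=2, y=2), (x=3, y=3)
  Distance 4: (x=0, y=1), (x=1, y=2), (x=5, y=2), (x=2, y=3), (x=4, y=3), (x=3, y=4)
  Distance 5: (x=0, y=2), (x=1, y=3), (x=5, y=3), (x=2, y=4)
  Distance 6: (x=1, y=4), (x=5, y=4), (x=2, y=5)
  Distance 7: (x=0, y=4), (x=1, y=5), (x=5, y=5), (x=2, y=6)
  Distance 8: (x=0, y=5), (x=4, y=5), (x=2, y=7)
  Distance 9: (x=0, y=6), (x=4, y=6), (x=1, y=7)
  Distance 10: (x=0, y=7), (x=4, y=7), (x=1, y=8)
  Distance 11: (x=5, y=7), (x=0, y=8), (x=4, y=8), (x=1, y=9)
  Distance 12: (x=5, y=8), (x=0, y=9), (x=2, y=9)  <- goal reached here
One shortest path (12 moves): (x=3, y=0) -> (x=2, y=0) -> (x=2, y=1) -> (x=2, y=2) -> (x=2, y=3) -> (x=2, y=4) -> (x=2, y=5) -> (x=2, y=6) -> (x=2, y=7) -> (x=1, y=7) -> (x=1, y=8) -> (x=1, y=9) -> (x=2, y=9)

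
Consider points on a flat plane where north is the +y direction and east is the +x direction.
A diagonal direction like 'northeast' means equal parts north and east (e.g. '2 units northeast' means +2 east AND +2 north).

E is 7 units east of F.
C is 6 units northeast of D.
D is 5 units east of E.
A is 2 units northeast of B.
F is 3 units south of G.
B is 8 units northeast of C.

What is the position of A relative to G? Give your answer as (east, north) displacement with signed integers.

Answer: A is at (east=28, north=13) relative to G.

Derivation:
Place G at the origin (east=0, north=0).
  F is 3 units south of G: delta (east=+0, north=-3); F at (east=0, north=-3).
  E is 7 units east of F: delta (east=+7, north=+0); E at (east=7, north=-3).
  D is 5 units east of E: delta (east=+5, north=+0); D at (east=12, north=-3).
  C is 6 units northeast of D: delta (east=+6, north=+6); C at (east=18, north=3).
  B is 8 units northeast of C: delta (east=+8, north=+8); B at (east=26, north=11).
  A is 2 units northeast of B: delta (east=+2, north=+2); A at (east=28, north=13).
Therefore A relative to G: (east=28, north=13).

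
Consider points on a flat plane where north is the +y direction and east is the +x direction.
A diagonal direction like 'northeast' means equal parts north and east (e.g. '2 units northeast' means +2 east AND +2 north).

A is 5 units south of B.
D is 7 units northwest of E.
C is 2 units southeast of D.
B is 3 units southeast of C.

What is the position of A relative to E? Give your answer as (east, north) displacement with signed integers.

Place E at the origin (east=0, north=0).
  D is 7 units northwest of E: delta (east=-7, north=+7); D at (east=-7, north=7).
  C is 2 units southeast of D: delta (east=+2, north=-2); C at (east=-5, north=5).
  B is 3 units southeast of C: delta (east=+3, north=-3); B at (east=-2, north=2).
  A is 5 units south of B: delta (east=+0, north=-5); A at (east=-2, north=-3).
Therefore A relative to E: (east=-2, north=-3).

Answer: A is at (east=-2, north=-3) relative to E.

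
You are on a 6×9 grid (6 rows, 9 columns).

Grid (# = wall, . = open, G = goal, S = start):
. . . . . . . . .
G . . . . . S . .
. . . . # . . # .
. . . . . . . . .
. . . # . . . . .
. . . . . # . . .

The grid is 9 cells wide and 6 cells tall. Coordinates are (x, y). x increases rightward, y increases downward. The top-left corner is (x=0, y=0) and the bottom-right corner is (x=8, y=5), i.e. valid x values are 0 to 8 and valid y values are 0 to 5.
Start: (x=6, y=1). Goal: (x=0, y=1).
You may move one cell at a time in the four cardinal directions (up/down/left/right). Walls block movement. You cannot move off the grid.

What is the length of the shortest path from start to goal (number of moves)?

BFS from (x=6, y=1) until reaching (x=0, y=1):
  Distance 0: (x=6, y=1)
  Distance 1: (x=6, y=0), (x=5, y=1), (x=7, y=1), (x=6, y=2)
  Distance 2: (x=5, y=0), (x=7, y=0), (x=4, y=1), (x=8, y=1), (x=5, y=2), (x=6, y=3)
  Distance 3: (x=4, y=0), (x=8, y=0), (x=3, y=1), (x=8, y=2), (x=5, y=3), (x=7, y=3), (x=6, y=4)
  Distance 4: (x=3, y=0), (x=2, y=1), (x=3, y=2), (x=4, y=3), (x=8, y=3), (x=5, y=4), (x=7, y=4), (x=6, y=5)
  Distance 5: (x=2, y=0), (x=1, y=1), (x=2, y=2), (x=3, y=3), (x=4, y=4), (x=8, y=4), (x=7, y=5)
  Distance 6: (x=1, y=0), (x=0, y=1), (x=1, y=2), (x=2, y=3), (x=4, y=5), (x=8, y=5)  <- goal reached here
One shortest path (6 moves): (x=6, y=1) -> (x=5, y=1) -> (x=4, y=1) -> (x=3, y=1) -> (x=2, y=1) -> (x=1, y=1) -> (x=0, y=1)

Answer: Shortest path length: 6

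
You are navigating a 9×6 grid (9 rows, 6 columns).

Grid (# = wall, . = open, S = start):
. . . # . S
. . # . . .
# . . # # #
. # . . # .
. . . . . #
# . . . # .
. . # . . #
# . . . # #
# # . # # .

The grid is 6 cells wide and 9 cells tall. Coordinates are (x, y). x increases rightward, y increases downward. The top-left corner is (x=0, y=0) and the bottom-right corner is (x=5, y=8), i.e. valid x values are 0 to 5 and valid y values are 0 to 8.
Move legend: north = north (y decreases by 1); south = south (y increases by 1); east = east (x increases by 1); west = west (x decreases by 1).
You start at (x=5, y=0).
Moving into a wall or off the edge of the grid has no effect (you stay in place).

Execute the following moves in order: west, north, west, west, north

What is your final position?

Answer: Final position: (x=4, y=0)

Derivation:
Start: (x=5, y=0)
  west (west): (x=5, y=0) -> (x=4, y=0)
  north (north): blocked, stay at (x=4, y=0)
  west (west): blocked, stay at (x=4, y=0)
  west (west): blocked, stay at (x=4, y=0)
  north (north): blocked, stay at (x=4, y=0)
Final: (x=4, y=0)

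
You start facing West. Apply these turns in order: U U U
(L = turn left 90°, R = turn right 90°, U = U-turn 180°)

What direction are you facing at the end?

Start: West
  U (U-turn (180°)) -> East
  U (U-turn (180°)) -> West
  U (U-turn (180°)) -> East
Final: East

Answer: Final heading: East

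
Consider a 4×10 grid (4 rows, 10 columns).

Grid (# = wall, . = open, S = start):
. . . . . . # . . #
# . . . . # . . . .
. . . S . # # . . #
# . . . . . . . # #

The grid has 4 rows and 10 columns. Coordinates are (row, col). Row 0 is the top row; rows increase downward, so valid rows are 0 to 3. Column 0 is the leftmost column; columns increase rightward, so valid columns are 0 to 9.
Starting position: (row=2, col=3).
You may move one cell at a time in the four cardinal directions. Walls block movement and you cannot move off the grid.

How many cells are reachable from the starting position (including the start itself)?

Answer: Reachable cells: 30

Derivation:
BFS flood-fill from (row=2, col=3):
  Distance 0: (row=2, col=3)
  Distance 1: (row=1, col=3), (row=2, col=2), (row=2, col=4), (row=3, col=3)
  Distance 2: (row=0, col=3), (row=1, col=2), (row=1, col=4), (row=2, col=1), (row=3, col=2), (row=3, col=4)
  Distance 3: (row=0, col=2), (row=0, col=4), (row=1, col=1), (row=2, col=0), (row=3, col=1), (row=3, col=5)
  Distance 4: (row=0, col=1), (row=0, col=5), (row=3, col=6)
  Distance 5: (row=0, col=0), (row=3, col=7)
  Distance 6: (row=2, col=7)
  Distance 7: (row=1, col=7), (row=2, col=8)
  Distance 8: (row=0, col=7), (row=1, col=6), (row=1, col=8)
  Distance 9: (row=0, col=8), (row=1, col=9)
Total reachable: 30 (grid has 30 open cells total)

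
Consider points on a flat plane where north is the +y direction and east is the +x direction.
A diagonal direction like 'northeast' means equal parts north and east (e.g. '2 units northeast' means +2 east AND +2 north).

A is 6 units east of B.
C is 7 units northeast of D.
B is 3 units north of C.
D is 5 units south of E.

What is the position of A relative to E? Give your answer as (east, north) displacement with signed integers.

Answer: A is at (east=13, north=5) relative to E.

Derivation:
Place E at the origin (east=0, north=0).
  D is 5 units south of E: delta (east=+0, north=-5); D at (east=0, north=-5).
  C is 7 units northeast of D: delta (east=+7, north=+7); C at (east=7, north=2).
  B is 3 units north of C: delta (east=+0, north=+3); B at (east=7, north=5).
  A is 6 units east of B: delta (east=+6, north=+0); A at (east=13, north=5).
Therefore A relative to E: (east=13, north=5).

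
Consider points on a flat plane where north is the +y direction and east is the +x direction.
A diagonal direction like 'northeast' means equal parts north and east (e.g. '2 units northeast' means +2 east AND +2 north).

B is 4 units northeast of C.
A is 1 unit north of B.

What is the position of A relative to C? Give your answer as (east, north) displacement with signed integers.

Answer: A is at (east=4, north=5) relative to C.

Derivation:
Place C at the origin (east=0, north=0).
  B is 4 units northeast of C: delta (east=+4, north=+4); B at (east=4, north=4).
  A is 1 unit north of B: delta (east=+0, north=+1); A at (east=4, north=5).
Therefore A relative to C: (east=4, north=5).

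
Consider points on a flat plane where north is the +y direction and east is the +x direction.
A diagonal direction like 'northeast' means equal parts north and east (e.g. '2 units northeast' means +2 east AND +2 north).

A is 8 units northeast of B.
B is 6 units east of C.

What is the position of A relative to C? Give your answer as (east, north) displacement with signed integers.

Place C at the origin (east=0, north=0).
  B is 6 units east of C: delta (east=+6, north=+0); B at (east=6, north=0).
  A is 8 units northeast of B: delta (east=+8, north=+8); A at (east=14, north=8).
Therefore A relative to C: (east=14, north=8).

Answer: A is at (east=14, north=8) relative to C.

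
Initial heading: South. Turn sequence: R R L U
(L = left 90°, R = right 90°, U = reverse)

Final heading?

Start: South
  R (right (90° clockwise)) -> West
  R (right (90° clockwise)) -> North
  L (left (90° counter-clockwise)) -> West
  U (U-turn (180°)) -> East
Final: East

Answer: Final heading: East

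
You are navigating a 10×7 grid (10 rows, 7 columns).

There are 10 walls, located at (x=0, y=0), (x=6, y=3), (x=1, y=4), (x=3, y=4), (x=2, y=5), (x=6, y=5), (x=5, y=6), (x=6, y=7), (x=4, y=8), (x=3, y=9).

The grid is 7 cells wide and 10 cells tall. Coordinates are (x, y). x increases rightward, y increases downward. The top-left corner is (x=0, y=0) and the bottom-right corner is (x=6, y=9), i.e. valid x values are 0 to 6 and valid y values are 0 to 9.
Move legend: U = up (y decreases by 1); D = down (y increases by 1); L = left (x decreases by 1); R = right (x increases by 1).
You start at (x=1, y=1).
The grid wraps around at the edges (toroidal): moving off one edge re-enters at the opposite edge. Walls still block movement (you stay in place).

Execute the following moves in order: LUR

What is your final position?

Start: (x=1, y=1)
  L (left): (x=1, y=1) -> (x=0, y=1)
  U (up): blocked, stay at (x=0, y=1)
  R (right): (x=0, y=1) -> (x=1, y=1)
Final: (x=1, y=1)

Answer: Final position: (x=1, y=1)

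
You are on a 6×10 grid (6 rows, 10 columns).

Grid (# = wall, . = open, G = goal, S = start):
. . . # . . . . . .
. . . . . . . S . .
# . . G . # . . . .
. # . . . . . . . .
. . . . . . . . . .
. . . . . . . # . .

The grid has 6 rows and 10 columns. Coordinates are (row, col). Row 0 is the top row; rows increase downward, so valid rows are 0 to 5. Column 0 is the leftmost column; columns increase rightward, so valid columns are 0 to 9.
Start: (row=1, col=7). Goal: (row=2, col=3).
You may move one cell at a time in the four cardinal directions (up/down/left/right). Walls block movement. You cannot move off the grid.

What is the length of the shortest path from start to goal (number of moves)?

Answer: Shortest path length: 5

Derivation:
BFS from (row=1, col=7) until reaching (row=2, col=3):
  Distance 0: (row=1, col=7)
  Distance 1: (row=0, col=7), (row=1, col=6), (row=1, col=8), (row=2, col=7)
  Distance 2: (row=0, col=6), (row=0, col=8), (row=1, col=5), (row=1, col=9), (row=2, col=6), (row=2, col=8), (row=3, col=7)
  Distance 3: (row=0, col=5), (row=0, col=9), (row=1, col=4), (row=2, col=9), (row=3, col=6), (row=3, col=8), (row=4, col=7)
  Distance 4: (row=0, col=4), (row=1, col=3), (row=2, col=4), (row=3, col=5), (row=3, col=9), (row=4, col=6), (row=4, col=8)
  Distance 5: (row=1, col=2), (row=2, col=3), (row=3, col=4), (row=4, col=5), (row=4, col=9), (row=5, col=6), (row=5, col=8)  <- goal reached here
One shortest path (5 moves): (row=1, col=7) -> (row=1, col=6) -> (row=1, col=5) -> (row=1, col=4) -> (row=1, col=3) -> (row=2, col=3)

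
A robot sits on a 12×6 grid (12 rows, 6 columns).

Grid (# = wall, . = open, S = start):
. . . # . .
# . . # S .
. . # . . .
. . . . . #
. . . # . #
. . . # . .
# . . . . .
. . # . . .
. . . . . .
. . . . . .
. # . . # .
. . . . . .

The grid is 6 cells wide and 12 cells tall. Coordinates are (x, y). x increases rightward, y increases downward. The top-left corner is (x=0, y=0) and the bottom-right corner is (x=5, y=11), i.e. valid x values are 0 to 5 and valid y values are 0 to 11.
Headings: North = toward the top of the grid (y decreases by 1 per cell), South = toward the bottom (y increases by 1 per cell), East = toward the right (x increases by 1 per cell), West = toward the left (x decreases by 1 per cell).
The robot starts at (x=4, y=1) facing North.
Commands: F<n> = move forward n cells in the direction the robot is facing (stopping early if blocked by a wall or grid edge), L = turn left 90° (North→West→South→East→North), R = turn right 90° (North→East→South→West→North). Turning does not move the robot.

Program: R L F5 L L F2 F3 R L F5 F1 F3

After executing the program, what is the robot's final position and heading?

Start: (x=4, y=1), facing North
  R: turn right, now facing East
  L: turn left, now facing North
  F5: move forward 1/5 (blocked), now at (x=4, y=0)
  L: turn left, now facing West
  L: turn left, now facing South
  F2: move forward 2, now at (x=4, y=2)
  F3: move forward 3, now at (x=4, y=5)
  R: turn right, now facing West
  L: turn left, now facing South
  F5: move forward 4/5 (blocked), now at (x=4, y=9)
  F1: move forward 0/1 (blocked), now at (x=4, y=9)
  F3: move forward 0/3 (blocked), now at (x=4, y=9)
Final: (x=4, y=9), facing South

Answer: Final position: (x=4, y=9), facing South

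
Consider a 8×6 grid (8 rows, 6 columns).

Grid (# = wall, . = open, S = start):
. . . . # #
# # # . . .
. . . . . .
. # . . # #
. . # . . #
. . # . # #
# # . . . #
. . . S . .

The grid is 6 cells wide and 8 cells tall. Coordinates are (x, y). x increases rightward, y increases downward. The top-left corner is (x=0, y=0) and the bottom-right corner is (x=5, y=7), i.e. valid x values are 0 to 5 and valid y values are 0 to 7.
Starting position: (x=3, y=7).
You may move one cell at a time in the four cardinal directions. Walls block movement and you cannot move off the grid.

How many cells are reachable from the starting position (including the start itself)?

Answer: Reachable cells: 32

Derivation:
BFS flood-fill from (x=3, y=7):
  Distance 0: (x=3, y=7)
  Distance 1: (x=3, y=6), (x=2, y=7), (x=4, y=7)
  Distance 2: (x=3, y=5), (x=2, y=6), (x=4, y=6), (x=1, y=7), (x=5, y=7)
  Distance 3: (x=3, y=4), (x=0, y=7)
  Distance 4: (x=3, y=3), (x=4, y=4)
  Distance 5: (x=3, y=2), (x=2, y=3)
  Distance 6: (x=3, y=1), (x=2, y=2), (x=4, y=2)
  Distance 7: (x=3, y=0), (x=4, y=1), (x=1, y=2), (x=5, y=2)
  Distance 8: (x=2, y=0), (x=5, y=1), (x=0, y=2)
  Distance 9: (x=1, y=0), (x=0, y=3)
  Distance 10: (x=0, y=0), (x=0, y=4)
  Distance 11: (x=1, y=4), (x=0, y=5)
  Distance 12: (x=1, y=5)
Total reachable: 32 (grid has 32 open cells total)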